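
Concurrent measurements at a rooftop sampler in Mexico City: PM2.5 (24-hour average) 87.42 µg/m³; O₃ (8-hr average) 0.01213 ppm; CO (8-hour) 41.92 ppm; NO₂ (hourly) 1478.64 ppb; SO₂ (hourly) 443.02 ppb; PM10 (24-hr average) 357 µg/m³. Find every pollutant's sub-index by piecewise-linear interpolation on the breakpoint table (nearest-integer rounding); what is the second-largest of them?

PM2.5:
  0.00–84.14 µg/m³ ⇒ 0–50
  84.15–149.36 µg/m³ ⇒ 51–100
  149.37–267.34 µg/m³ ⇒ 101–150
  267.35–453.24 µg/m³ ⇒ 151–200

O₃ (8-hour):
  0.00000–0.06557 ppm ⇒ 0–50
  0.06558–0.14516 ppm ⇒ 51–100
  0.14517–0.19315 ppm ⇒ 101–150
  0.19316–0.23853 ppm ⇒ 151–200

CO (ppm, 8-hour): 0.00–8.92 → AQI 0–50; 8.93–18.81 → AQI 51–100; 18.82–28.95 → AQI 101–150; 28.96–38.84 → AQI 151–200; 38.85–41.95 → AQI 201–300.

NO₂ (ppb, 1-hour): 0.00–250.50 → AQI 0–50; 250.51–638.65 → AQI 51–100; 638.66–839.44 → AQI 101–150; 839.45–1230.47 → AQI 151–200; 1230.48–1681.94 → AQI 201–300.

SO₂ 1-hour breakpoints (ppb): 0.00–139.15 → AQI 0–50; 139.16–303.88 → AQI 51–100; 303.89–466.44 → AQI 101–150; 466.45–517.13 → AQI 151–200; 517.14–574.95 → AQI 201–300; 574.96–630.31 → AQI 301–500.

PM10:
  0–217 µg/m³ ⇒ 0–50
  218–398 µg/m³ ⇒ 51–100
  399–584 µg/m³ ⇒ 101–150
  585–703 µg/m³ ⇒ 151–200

PM2.5 87.42: bracket 84.15–149.36 → index 51–100; slope 49/65.21, offset 3.27.
AQI = 51 + 49/65.21·3.27 ≈ 53.46 ⇒ 53.
O₃: 0.01213 lies in 0.00000–0.06557, so I_lo=0, I_hi=50, C_lo=0.00000, C_hi=0.06557.
(50−0)/(0.06557−0.00000) × (0.01213−0.00000) + 0 = 50/0.06557 × 0.01213 + 0 ≈ 9.25 → 9.
CO 41.92: bracket 38.85–41.95 → index 201–300; slope 99/3.10, offset 3.07.
AQI = 201 + 99/3.10·3.07 ≈ 299.04 ⇒ 299.
NO₂: 1478.64 lies in 1230.48–1681.94, so I_lo=201, I_hi=300, C_lo=1230.48, C_hi=1681.94.
(300−201)/(1681.94−1230.48) × (1478.64−1230.48) + 201 = 99/451.46 × 248.16 + 201 ≈ 255.42 → 255.
SO₂: 443.02 ∈ [303.89, 466.44] ↔ index [101, 150].
101 + (443.02−303.89)·(150−101)/(466.44−303.89) = 101 + 139.13·49/162.55 ≈ 142.94, so AQI = 143.
PM10 357: bracket 218–398 → index 51–100; slope 49/180, offset 139.
AQI = 51 + 49/180·139 ≈ 88.84 ⇒ 89.
Sub-indices: PM2.5→53, O₃→9, CO→299, NO₂→255, SO₂→143, PM10→89. Ranked high→low: 299, 255, 143, 89, 53, 9. Second-highest sub-index = 255.

255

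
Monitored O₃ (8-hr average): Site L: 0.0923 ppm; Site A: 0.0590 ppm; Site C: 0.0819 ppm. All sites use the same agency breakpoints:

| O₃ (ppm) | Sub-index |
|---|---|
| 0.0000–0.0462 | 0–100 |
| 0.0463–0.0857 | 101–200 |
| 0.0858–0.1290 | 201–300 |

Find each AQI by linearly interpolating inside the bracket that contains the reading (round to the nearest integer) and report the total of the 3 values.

Site L: row 0.0858–0.1290 (AQI 201–300). (300−201)·(0.0923−0.0858)/(0.1290−0.0858) + 201 = 99·0.0065/0.0432 + 201 ≈ 215.90 → 216.
Site A: 0.0590 lies in 0.0463–0.0857, so I_lo=101, I_hi=200, C_lo=0.0463, C_hi=0.0857.
(200−101)/(0.0857−0.0463) × (0.0590−0.0463) + 101 = 99/0.0394 × 0.0127 + 101 ≈ 132.91 → 133.
Site C: 0.0819 lies in 0.0463–0.0857, so I_lo=101, I_hi=200, C_lo=0.0463, C_hi=0.0857.
(200−101)/(0.0857−0.0463) × (0.0819−0.0463) + 101 = 99/0.0394 × 0.0356 + 101 ≈ 190.45 → 190.
AQIs: Site L=216, Site A=133, Site C=190. Sum = 216 + 133 + 190 = 539.

539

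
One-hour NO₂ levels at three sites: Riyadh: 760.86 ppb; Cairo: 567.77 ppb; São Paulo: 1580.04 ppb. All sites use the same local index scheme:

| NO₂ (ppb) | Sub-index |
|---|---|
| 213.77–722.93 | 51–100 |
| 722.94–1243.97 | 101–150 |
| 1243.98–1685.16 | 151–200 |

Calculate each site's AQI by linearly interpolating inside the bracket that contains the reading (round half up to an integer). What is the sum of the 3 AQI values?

378

Riyadh 760.86: bracket 722.94–1243.97 → index 101–150; slope 49/521.03, offset 37.92.
AQI = 101 + 49/521.03·37.92 ≈ 104.57 ⇒ 105.
Cairo: 567.77 ∈ [213.77, 722.93] ↔ index [51, 100].
51 + (567.77−213.77)·(100−51)/(722.93−213.77) = 51 + 354.00·49/509.16 ≈ 85.07, so AQI = 85.
São Paulo: 1580.04 ∈ [1243.98, 1685.16] ↔ index [151, 200].
151 + (1580.04−1243.98)·(200−151)/(1685.16−1243.98) = 151 + 336.06·49/441.18 ≈ 188.32, so AQI = 188.
AQIs: Riyadh=105, Cairo=85, São Paulo=188. Sum = 105 + 85 + 188 = 378.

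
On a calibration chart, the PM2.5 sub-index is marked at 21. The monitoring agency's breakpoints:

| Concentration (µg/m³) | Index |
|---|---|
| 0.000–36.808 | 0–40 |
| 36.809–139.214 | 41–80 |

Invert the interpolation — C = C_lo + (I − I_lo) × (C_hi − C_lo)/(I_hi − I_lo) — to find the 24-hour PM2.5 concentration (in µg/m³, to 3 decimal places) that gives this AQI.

AQI 21 lies in the 0–40 band, which corresponds to 0.000–36.808 µg/m³.
C = 0.000 + (21−0)×(36.808−0.000)/(40−0) = 0.000 + 21×36.808/40 ≈ 19.32420 µg/m³ → 19.324 µg/m³ to 3 dp.

19.324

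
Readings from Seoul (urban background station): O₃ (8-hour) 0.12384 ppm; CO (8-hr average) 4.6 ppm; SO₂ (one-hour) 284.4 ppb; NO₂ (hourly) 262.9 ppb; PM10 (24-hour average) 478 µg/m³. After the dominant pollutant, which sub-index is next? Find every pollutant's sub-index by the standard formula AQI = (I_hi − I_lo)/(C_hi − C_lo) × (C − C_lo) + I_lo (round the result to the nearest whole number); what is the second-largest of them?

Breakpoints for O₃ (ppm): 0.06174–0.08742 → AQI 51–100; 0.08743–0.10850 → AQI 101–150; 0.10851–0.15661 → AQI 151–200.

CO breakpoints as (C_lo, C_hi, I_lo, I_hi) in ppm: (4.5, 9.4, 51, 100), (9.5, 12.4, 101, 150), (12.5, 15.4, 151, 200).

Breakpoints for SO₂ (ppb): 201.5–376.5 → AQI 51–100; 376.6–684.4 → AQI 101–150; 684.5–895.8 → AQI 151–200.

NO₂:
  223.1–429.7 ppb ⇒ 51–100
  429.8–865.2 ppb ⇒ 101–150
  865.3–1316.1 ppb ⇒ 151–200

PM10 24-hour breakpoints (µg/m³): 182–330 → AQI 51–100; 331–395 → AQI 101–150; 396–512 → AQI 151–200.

O₃ 0.12384: bracket 0.10851–0.15661 → index 151–200; slope 49/0.04810, offset 0.01533.
AQI = 151 + 49/0.04810·0.01533 ≈ 166.62 ⇒ 167.
CO 4.6: bracket 4.5–9.4 → index 51–100; slope 49/4.9, offset 0.1.
AQI = 51 + 49/4.9·0.1 ≈ 52.00 ⇒ 52.
SO₂: 284.4 lies in 201.5–376.5, so I_lo=51, I_hi=100, C_lo=201.5, C_hi=376.5.
(100−51)/(376.5−201.5) × (284.4−201.5) + 51 = 49/175.0 × 82.9 + 51 ≈ 74.21 → 74.
NO₂: 262.9 ∈ [223.1, 429.7] ↔ index [51, 100].
51 + (262.9−223.1)·(100−51)/(429.7−223.1) = 51 + 39.8·49/206.6 ≈ 60.44, so AQI = 60.
PM10 478: bracket 396–512 → index 151–200; slope 49/116, offset 82.
AQI = 151 + 49/116·82 ≈ 185.64 ⇒ 186.
Sub-indices: O₃→167, CO→52, SO₂→74, NO₂→60, PM10→186. Ranked high→low: 186, 167, 74, 60, 52. Second-highest sub-index = 167.

167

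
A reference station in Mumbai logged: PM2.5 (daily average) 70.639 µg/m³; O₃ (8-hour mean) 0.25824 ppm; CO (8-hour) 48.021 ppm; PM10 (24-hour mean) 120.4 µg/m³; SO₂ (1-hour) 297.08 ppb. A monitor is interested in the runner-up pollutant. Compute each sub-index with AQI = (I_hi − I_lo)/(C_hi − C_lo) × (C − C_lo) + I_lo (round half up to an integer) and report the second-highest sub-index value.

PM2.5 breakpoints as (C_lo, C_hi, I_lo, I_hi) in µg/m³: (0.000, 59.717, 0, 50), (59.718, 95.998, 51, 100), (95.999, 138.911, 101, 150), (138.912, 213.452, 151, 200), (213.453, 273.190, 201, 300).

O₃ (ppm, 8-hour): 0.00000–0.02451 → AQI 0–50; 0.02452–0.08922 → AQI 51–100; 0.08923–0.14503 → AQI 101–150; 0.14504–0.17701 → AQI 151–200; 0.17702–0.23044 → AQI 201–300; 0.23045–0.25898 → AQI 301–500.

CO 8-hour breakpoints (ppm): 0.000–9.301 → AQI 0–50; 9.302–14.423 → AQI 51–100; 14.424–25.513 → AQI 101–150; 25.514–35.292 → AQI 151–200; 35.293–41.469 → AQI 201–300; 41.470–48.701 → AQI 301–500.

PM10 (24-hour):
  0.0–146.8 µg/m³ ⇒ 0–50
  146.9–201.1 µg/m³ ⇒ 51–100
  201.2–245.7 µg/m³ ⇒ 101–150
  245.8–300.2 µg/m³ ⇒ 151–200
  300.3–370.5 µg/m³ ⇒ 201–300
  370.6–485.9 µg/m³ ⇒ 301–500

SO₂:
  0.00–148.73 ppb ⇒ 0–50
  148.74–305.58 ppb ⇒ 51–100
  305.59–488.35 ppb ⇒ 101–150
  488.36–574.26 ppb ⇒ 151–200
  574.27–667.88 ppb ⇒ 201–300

PM2.5: 70.639 lies in 59.718–95.998, so I_lo=51, I_hi=100, C_lo=59.718, C_hi=95.998.
(100−51)/(95.998−59.718) × (70.639−59.718) + 51 = 49/36.280 × 10.921 + 51 ≈ 65.75 → 66.
O₃: 0.25824 ∈ [0.23045, 0.25898] ↔ index [301, 500].
301 + (0.25824−0.23045)·(500−301)/(0.25898−0.23045) = 301 + 0.02779·199/0.02853 ≈ 494.84, so AQI = 495.
CO: 48.021 lies in 41.470–48.701, so I_lo=301, I_hi=500, C_lo=41.470, C_hi=48.701.
(500−301)/(48.701−41.470) × (48.021−41.470) + 301 = 199/7.231 × 6.551 + 301 ≈ 481.29 → 481.
PM10 120.4: bracket 0.0–146.8 → index 0–50; slope 50/146.8, offset 120.4.
AQI = 0 + 50/146.8·120.4 ≈ 41.01 ⇒ 41.
SO₂ 297.08: bracket 148.74–305.58 → index 51–100; slope 49/156.84, offset 148.34.
AQI = 51 + 49/156.84·148.34 ≈ 97.34 ⇒ 97.
Sub-indices: PM2.5→66, O₃→495, CO→481, PM10→41, SO₂→97. Ranked high→low: 495, 481, 97, 66, 41. Second-highest sub-index = 481.

481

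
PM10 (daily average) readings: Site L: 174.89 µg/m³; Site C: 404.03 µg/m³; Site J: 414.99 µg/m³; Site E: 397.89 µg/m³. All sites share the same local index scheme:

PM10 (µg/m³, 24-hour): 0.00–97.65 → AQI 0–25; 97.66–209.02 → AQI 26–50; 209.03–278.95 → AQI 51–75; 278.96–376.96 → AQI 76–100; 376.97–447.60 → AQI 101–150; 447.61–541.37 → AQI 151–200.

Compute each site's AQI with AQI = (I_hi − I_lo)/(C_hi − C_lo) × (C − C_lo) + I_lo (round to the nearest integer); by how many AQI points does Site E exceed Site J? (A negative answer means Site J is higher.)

Site L: row 97.66–209.02 (AQI 26–50). (50−26)·(174.89−97.66)/(209.02−97.66) + 26 = 24·77.23/111.36 + 26 ≈ 42.64 → 43.
Site C: 404.03 lies in 376.97–447.60, so I_lo=101, I_hi=150, C_lo=376.97, C_hi=447.60.
(150−101)/(447.60−376.97) × (404.03−376.97) + 101 = 49/70.63 × 27.06 + 101 ≈ 119.77 → 120.
Site J: 414.99 lies in 376.97–447.60, so I_lo=101, I_hi=150, C_lo=376.97, C_hi=447.60.
(150−101)/(447.60−376.97) × (414.99−376.97) + 101 = 49/70.63 × 38.02 + 101 ≈ 127.38 → 127.
Site E 397.89: bracket 376.97–447.60 → index 101–150; slope 49/70.63, offset 20.92.
AQI = 101 + 49/70.63·20.92 ≈ 115.51 ⇒ 116.
AQIs: Site L=43, Site C=120, Site J=127, Site E=116. Site E (116) − Site J (127) = -11.

-11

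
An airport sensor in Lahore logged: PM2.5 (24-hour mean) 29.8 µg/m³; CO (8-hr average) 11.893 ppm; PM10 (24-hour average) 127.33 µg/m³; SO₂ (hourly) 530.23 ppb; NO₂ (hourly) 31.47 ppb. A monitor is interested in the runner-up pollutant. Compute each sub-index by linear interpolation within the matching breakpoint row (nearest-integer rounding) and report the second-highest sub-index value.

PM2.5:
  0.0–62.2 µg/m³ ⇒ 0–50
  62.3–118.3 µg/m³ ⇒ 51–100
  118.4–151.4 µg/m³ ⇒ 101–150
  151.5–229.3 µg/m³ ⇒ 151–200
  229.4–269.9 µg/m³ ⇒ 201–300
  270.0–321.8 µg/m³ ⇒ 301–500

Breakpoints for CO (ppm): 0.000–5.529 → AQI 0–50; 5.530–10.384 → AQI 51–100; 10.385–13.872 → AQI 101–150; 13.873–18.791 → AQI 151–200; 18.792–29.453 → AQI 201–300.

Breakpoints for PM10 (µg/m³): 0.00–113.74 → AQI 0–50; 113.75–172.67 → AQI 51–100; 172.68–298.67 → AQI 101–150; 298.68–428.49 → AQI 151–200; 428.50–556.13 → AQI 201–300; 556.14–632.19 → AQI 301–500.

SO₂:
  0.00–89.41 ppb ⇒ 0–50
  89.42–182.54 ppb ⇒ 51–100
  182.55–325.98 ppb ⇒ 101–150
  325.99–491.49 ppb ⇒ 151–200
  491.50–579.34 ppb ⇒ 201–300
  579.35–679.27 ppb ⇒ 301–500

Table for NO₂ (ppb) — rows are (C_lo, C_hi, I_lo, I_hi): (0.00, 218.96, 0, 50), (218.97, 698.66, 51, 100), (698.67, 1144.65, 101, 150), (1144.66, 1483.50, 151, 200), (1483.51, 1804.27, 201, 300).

PM2.5: 29.8 lies in 0.0–62.2, so I_lo=0, I_hi=50, C_lo=0.0, C_hi=62.2.
(50−0)/(62.2−0.0) × (29.8−0.0) + 0 = 50/62.2 × 29.8 + 0 ≈ 23.95 → 24.
CO: 11.893 lies in 10.385–13.872, so I_lo=101, I_hi=150, C_lo=10.385, C_hi=13.872.
(150−101)/(13.872−10.385) × (11.893−10.385) + 101 = 49/3.487 × 1.508 + 101 ≈ 122.19 → 122.
PM10 127.33: bracket 113.75–172.67 → index 51–100; slope 49/58.92, offset 13.58.
AQI = 51 + 49/58.92·13.58 ≈ 62.29 ⇒ 62.
SO₂: row 491.50–579.34 (AQI 201–300). (300−201)·(530.23−491.50)/(579.34−491.50) + 201 = 99·38.73/87.84 + 201 ≈ 244.65 → 245.
NO₂: row 0.00–218.96 (AQI 0–50). (50−0)·(31.47−0.00)/(218.96−0.00) + 0 = 50·31.47/218.96 + 0 ≈ 7.19 → 7.
Sub-indices: PM2.5→24, CO→122, PM10→62, SO₂→245, NO₂→7. Ranked high→low: 245, 122, 62, 24, 7. Second-highest sub-index = 122.

122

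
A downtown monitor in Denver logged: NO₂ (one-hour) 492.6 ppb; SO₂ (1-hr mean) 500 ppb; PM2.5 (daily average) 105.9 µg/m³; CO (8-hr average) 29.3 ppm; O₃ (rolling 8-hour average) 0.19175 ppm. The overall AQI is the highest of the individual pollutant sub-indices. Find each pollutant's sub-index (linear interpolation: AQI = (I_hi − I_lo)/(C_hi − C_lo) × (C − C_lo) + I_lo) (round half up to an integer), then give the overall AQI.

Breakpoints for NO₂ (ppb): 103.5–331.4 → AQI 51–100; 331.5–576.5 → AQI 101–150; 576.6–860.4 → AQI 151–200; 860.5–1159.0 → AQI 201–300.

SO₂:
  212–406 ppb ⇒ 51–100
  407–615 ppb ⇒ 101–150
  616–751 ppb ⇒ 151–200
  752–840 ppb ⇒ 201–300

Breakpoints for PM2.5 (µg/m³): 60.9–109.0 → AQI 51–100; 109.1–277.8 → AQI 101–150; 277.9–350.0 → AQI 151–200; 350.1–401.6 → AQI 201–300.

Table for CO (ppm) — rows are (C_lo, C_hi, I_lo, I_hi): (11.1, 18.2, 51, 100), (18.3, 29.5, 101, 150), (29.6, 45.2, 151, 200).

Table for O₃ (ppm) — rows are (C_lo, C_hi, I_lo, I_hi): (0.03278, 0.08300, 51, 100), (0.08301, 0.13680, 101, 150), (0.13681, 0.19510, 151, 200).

NO₂: row 331.5–576.5 (AQI 101–150). (150−101)·(492.6−331.5)/(576.5−331.5) + 101 = 49·161.1/245.0 + 101 ≈ 133.22 → 133.
SO₂: 500 lies in 407–615, so I_lo=101, I_hi=150, C_lo=407, C_hi=615.
(150−101)/(615−407) × (500−407) + 101 = 49/208 × 93 + 101 ≈ 122.91 → 123.
PM2.5: 105.9 lies in 60.9–109.0, so I_lo=51, I_hi=100, C_lo=60.9, C_hi=109.0.
(100−51)/(109.0−60.9) × (105.9−60.9) + 51 = 49/48.1 × 45.0 + 51 ≈ 96.84 → 97.
CO 29.3: bracket 18.3–29.5 → index 101–150; slope 49/11.2, offset 11.0.
AQI = 101 + 49/11.2·11.0 ≈ 149.13 ⇒ 149.
O₃ 0.19175: bracket 0.13681–0.19510 → index 151–200; slope 49/0.05829, offset 0.05494.
AQI = 151 + 49/0.05829·0.05494 ≈ 197.18 ⇒ 197.
Sub-indices: NO₂→133, SO₂→123, PM2.5→97, CO→149, O₃→197. Overall AQI = max = 197; dominant pollutant is O₃.
AQI 197: Unhealthy.

197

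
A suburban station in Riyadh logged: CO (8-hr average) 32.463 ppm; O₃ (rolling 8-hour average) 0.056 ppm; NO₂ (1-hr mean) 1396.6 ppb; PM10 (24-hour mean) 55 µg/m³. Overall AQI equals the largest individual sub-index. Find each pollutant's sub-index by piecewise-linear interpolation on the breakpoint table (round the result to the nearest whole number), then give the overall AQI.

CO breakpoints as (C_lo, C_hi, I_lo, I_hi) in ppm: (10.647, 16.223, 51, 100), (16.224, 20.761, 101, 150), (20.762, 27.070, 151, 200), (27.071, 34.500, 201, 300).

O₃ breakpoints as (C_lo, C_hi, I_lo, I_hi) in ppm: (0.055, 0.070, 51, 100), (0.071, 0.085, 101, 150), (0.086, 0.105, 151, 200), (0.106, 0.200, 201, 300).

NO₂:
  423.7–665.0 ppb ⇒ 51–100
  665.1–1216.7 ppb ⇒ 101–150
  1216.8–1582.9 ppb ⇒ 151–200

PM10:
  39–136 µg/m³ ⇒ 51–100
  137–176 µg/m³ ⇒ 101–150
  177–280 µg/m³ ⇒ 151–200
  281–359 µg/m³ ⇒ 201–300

273

CO: row 27.071–34.500 (AQI 201–300). (300−201)·(32.463−27.071)/(34.500−27.071) + 201 = 99·5.392/7.429 + 201 ≈ 272.85 → 273.
O₃ 0.056: bracket 0.055–0.070 → index 51–100; slope 49/0.015, offset 0.001.
AQI = 51 + 49/0.015·0.001 ≈ 54.27 ⇒ 54.
NO₂ 1396.6: bracket 1216.8–1582.9 → index 151–200; slope 49/366.1, offset 179.8.
AQI = 151 + 49/366.1·179.8 ≈ 175.07 ⇒ 175.
PM10: 55 lies in 39–136, so I_lo=51, I_hi=100, C_lo=39, C_hi=136.
(100−51)/(136−39) × (55−39) + 51 = 49/97 × 16 + 51 ≈ 59.08 → 59.
Sub-indices: CO→273, O₃→54, NO₂→175, PM10→59. Overall AQI = max = 273; dominant pollutant is CO.
AQI 273: Very Unhealthy.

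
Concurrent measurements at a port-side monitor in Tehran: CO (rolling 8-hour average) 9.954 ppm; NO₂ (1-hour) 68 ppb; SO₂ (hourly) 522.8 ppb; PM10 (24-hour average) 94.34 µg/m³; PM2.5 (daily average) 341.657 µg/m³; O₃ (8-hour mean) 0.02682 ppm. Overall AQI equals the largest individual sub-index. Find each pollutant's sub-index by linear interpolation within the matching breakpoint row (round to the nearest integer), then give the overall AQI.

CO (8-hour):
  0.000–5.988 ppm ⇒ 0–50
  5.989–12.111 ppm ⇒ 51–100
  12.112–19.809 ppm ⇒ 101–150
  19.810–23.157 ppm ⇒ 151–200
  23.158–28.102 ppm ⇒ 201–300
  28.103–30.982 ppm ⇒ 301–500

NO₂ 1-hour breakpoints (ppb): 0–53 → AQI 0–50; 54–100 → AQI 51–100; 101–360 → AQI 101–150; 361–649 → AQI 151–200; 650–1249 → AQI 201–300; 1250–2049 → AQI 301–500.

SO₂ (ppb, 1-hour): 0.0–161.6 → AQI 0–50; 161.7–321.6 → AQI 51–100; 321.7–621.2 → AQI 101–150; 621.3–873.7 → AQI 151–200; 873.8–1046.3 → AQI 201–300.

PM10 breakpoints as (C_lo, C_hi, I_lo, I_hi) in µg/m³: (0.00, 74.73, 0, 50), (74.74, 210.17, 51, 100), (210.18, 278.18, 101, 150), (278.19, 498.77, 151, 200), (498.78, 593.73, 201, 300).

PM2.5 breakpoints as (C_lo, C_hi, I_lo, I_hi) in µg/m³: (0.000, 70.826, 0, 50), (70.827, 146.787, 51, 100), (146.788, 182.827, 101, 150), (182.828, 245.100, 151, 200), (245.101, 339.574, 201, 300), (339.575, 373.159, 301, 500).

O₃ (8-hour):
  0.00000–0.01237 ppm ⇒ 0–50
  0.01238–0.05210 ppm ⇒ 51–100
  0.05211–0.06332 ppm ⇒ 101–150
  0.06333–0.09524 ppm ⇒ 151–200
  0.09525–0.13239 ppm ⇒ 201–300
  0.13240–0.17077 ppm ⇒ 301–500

313

CO: row 5.989–12.111 (AQI 51–100). (100−51)·(9.954−5.989)/(12.111−5.989) + 51 = 49·3.965/6.122 + 51 ≈ 82.74 → 83.
NO₂: row 54–100 (AQI 51–100). (100−51)·(68−54)/(100−54) + 51 = 49·14/46 + 51 ≈ 65.91 → 66.
SO₂: row 321.7–621.2 (AQI 101–150). (150−101)·(522.8−321.7)/(621.2−321.7) + 101 = 49·201.1/299.5 + 101 ≈ 133.90 → 134.
PM10: 94.34 lies in 74.74–210.17, so I_lo=51, I_hi=100, C_lo=74.74, C_hi=210.17.
(100−51)/(210.17−74.74) × (94.34−74.74) + 51 = 49/135.43 × 19.60 + 51 ≈ 58.09 → 58.
PM2.5: 341.657 ∈ [339.575, 373.159] ↔ index [301, 500].
301 + (341.657−339.575)·(500−301)/(373.159−339.575) = 301 + 2.082·199/33.584 ≈ 313.34, so AQI = 313.
O₃: row 0.01238–0.05210 (AQI 51–100). (100−51)·(0.02682−0.01238)/(0.05210−0.01238) + 51 = 49·0.01444/0.03972 + 51 ≈ 68.81 → 69.
Sub-indices: CO→83, NO₂→66, SO₂→134, PM10→58, PM2.5→313, O₃→69. Overall AQI = max = 313; dominant pollutant is PM2.5.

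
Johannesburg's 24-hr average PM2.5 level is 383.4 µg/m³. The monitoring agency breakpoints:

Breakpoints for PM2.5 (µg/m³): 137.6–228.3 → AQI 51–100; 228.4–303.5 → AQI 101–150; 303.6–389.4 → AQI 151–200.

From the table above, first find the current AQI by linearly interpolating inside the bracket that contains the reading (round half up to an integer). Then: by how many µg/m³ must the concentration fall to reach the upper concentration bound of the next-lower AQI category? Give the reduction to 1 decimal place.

PM2.5 383.4: bracket 303.6–389.4 → index 151–200; slope 49/85.8, offset 79.8.
AQI = 151 + 49/85.8·79.8 ≈ 196.57 ⇒ 197.
Current AQI 197 is in the Unhealthy range (151–200). The next-lower category tops out at AQI 150, whose upper concentration bound is 303.5 µg/m³.
Reduction needed = 383.4 − 303.5 = 79.9 µg/m³.

79.9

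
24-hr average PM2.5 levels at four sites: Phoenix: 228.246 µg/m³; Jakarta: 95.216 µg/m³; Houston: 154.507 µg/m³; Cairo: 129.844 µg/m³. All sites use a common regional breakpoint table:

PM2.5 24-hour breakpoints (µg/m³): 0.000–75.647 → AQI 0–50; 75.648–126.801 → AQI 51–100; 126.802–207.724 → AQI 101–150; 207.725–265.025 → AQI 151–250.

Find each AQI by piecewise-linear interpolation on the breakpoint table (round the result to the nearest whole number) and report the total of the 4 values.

Phoenix: 228.246 lies in 207.725–265.025, so I_lo=151, I_hi=250, C_lo=207.725, C_hi=265.025.
(250−151)/(265.025−207.725) × (228.246−207.725) + 151 = 99/57.300 × 20.521 + 151 ≈ 186.46 → 186.
Jakarta: row 75.648–126.801 (AQI 51–100). (100−51)·(95.216−75.648)/(126.801−75.648) + 51 = 49·19.568/51.153 + 51 ≈ 69.74 → 70.
Houston 154.507: bracket 126.802–207.724 → index 101–150; slope 49/80.922, offset 27.705.
AQI = 101 + 49/80.922·27.705 ≈ 117.78 ⇒ 118.
Cairo 129.844: bracket 126.802–207.724 → index 101–150; slope 49/80.922, offset 3.042.
AQI = 101 + 49/80.922·3.042 ≈ 102.84 ⇒ 103.
AQIs: Phoenix=186, Jakarta=70, Houston=118, Cairo=103. Sum = 186 + 70 + 118 + 103 = 477.

477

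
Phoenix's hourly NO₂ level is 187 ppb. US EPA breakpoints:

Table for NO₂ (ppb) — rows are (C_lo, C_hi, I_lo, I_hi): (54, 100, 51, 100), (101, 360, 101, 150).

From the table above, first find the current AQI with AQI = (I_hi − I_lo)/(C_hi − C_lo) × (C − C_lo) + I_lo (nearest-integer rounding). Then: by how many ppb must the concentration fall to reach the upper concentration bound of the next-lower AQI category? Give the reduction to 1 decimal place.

NO₂ 187: bracket 101–360 → index 101–150; slope 49/259, offset 86.
AQI = 101 + 49/259·86 ≈ 117.27 ⇒ 117.
Current AQI 117 is in the Unhealthy for Sensitive Groups range (101–150). The next-lower category tops out at AQI 100, whose upper concentration bound is 100 ppb.
Reduction needed = 187 − 100 = 87.0 ppb.

87.0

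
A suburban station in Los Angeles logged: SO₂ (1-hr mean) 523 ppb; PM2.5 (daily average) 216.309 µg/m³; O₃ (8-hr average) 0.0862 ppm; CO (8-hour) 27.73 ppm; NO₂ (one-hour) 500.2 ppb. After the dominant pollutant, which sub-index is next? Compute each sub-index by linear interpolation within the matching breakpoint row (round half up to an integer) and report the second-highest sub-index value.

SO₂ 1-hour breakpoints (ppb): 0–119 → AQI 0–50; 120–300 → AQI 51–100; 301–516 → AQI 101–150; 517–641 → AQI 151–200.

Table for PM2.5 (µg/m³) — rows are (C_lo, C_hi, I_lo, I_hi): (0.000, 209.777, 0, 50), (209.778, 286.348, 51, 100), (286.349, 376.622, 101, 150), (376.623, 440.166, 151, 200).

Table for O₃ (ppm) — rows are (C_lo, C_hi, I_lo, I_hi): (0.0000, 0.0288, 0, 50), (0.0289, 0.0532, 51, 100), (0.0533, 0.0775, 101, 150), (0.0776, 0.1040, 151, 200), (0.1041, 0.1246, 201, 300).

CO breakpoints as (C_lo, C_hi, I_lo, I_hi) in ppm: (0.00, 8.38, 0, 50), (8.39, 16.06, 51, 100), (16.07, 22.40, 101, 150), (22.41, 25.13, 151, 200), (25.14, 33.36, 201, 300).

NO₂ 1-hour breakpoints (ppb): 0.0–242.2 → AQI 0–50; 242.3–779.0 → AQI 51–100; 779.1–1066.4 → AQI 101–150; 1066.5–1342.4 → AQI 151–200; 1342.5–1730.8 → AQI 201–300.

167

SO₂: 523 lies in 517–641, so I_lo=151, I_hi=200, C_lo=517, C_hi=641.
(200−151)/(641−517) × (523−517) + 151 = 49/124 × 6 + 151 ≈ 153.37 → 153.
PM2.5: 216.309 ∈ [209.778, 286.348] ↔ index [51, 100].
51 + (216.309−209.778)·(100−51)/(286.348−209.778) = 51 + 6.531·49/76.570 ≈ 55.18, so AQI = 55.
O₃ 0.0862: bracket 0.0776–0.1040 → index 151–200; slope 49/0.0264, offset 0.0086.
AQI = 151 + 49/0.0264·0.0086 ≈ 166.96 ⇒ 167.
CO: 27.73 lies in 25.14–33.36, so I_lo=201, I_hi=300, C_lo=25.14, C_hi=33.36.
(300−201)/(33.36−25.14) × (27.73−25.14) + 201 = 99/8.22 × 2.59 + 201 ≈ 232.19 → 232.
NO₂: 500.2 lies in 242.3–779.0, so I_lo=51, I_hi=100, C_lo=242.3, C_hi=779.0.
(100−51)/(779.0−242.3) × (500.2−242.3) + 51 = 49/536.7 × 257.9 + 51 ≈ 74.55 → 75.
Sub-indices: SO₂→153, PM2.5→55, O₃→167, CO→232, NO₂→75. Ranked high→low: 232, 167, 153, 75, 55. Second-highest sub-index = 167.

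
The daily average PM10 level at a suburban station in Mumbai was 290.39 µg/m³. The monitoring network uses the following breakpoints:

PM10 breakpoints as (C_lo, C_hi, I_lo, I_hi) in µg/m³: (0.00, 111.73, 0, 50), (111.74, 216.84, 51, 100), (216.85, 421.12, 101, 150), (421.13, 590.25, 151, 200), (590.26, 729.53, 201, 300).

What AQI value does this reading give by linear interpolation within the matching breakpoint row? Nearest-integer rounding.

PM10: 290.39 ∈ [216.85, 421.12] ↔ index [101, 150].
101 + (290.39−216.85)·(150−101)/(421.12−216.85) = 101 + 73.54·49/204.27 ≈ 118.64, so AQI = 119.

119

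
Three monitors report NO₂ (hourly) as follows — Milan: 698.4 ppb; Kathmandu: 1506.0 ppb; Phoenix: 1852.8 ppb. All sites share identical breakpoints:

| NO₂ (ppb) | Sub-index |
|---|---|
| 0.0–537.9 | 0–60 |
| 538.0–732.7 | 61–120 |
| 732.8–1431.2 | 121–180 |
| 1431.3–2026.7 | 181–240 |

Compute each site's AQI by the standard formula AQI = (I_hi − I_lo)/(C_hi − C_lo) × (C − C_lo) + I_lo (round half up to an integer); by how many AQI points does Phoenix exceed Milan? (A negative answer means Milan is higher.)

113

Milan 698.4: bracket 538.0–732.7 → index 61–120; slope 59/194.7, offset 160.4.
AQI = 61 + 59/194.7·160.4 ≈ 109.61 ⇒ 110.
Kathmandu: 1506.0 ∈ [1431.3, 2026.7] ↔ index [181, 240].
181 + (1506.0−1431.3)·(240−181)/(2026.7−1431.3) = 181 + 74.7·59/595.4 ≈ 188.40, so AQI = 188.
Phoenix: 1852.8 lies in 1431.3–2026.7, so I_lo=181, I_hi=240, C_lo=1431.3, C_hi=2026.7.
(240−181)/(2026.7−1431.3) × (1852.8−1431.3) + 181 = 59/595.4 × 421.5 + 181 ≈ 222.77 → 223.
AQIs: Milan=110, Kathmandu=188, Phoenix=223. Phoenix (223) − Milan (110) = 113.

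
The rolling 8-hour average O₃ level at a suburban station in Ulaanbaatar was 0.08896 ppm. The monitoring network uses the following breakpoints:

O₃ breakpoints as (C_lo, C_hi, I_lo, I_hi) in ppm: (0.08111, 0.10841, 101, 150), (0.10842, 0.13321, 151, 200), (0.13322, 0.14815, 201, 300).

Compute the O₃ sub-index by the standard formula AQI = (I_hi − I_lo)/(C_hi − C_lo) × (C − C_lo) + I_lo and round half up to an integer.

115

O₃ 0.08896: bracket 0.08111–0.10841 → index 101–150; slope 49/0.02730, offset 0.00785.
AQI = 101 + 49/0.02730·0.00785 ≈ 115.09 ⇒ 115.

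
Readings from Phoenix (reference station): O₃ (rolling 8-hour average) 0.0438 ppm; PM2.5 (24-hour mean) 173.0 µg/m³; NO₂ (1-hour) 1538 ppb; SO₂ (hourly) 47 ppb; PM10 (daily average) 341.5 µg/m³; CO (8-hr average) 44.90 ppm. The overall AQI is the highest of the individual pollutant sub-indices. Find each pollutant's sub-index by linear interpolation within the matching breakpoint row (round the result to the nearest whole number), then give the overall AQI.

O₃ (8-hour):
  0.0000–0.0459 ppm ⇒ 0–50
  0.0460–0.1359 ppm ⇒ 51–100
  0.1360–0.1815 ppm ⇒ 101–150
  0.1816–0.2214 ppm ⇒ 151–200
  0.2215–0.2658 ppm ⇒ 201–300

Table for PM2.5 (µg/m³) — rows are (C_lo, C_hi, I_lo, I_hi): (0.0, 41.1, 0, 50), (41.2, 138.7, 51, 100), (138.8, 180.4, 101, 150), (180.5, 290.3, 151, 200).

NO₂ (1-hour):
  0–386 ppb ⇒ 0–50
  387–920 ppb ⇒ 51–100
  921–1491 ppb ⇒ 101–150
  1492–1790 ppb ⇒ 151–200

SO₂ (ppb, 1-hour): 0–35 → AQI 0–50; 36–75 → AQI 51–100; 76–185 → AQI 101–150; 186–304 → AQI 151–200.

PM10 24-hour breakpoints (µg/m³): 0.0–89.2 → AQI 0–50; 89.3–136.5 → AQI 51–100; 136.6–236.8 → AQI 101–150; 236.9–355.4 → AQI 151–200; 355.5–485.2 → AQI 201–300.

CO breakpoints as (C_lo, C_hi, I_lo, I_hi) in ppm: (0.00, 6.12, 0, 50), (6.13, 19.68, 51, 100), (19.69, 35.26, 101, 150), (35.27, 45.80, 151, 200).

196

O₃: 0.0438 ∈ [0.0000, 0.0459] ↔ index [0, 50].
0 + (0.0438−0.0000)·(50−0)/(0.0459−0.0000) = 0 + 0.0438·50/0.0459 ≈ 47.71, so AQI = 48.
PM2.5: 173.0 lies in 138.8–180.4, so I_lo=101, I_hi=150, C_lo=138.8, C_hi=180.4.
(150−101)/(180.4−138.8) × (173.0−138.8) + 101 = 49/41.6 × 34.2 + 101 ≈ 141.28 → 141.
NO₂ 1538: bracket 1492–1790 → index 151–200; slope 49/298, offset 46.
AQI = 151 + 49/298·46 ≈ 158.56 ⇒ 159.
SO₂: 47 lies in 36–75, so I_lo=51, I_hi=100, C_lo=36, C_hi=75.
(100−51)/(75−36) × (47−36) + 51 = 49/39 × 11 + 51 ≈ 64.82 → 65.
PM10: 341.5 ∈ [236.9, 355.4] ↔ index [151, 200].
151 + (341.5−236.9)·(200−151)/(355.4−236.9) = 151 + 104.6·49/118.5 ≈ 194.25, so AQI = 194.
CO 44.90: bracket 35.27–45.80 → index 151–200; slope 49/10.53, offset 9.63.
AQI = 151 + 49/10.53·9.63 ≈ 195.81 ⇒ 196.
Sub-indices: O₃→48, PM2.5→141, NO₂→159, SO₂→65, PM10→194, CO→196. Overall AQI = max = 196; dominant pollutant is CO.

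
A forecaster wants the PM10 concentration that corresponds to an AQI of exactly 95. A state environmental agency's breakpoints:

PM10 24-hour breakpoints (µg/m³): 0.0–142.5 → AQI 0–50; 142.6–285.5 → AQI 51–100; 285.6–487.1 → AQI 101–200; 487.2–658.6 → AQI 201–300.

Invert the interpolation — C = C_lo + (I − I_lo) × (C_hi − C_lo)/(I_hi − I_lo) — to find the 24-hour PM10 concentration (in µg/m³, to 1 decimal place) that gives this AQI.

AQI 95 lies in the 51–100 band, which corresponds to 142.6–285.5 µg/m³.
C = 142.6 + (95−51)×(285.5−142.6)/(100−51) = 142.6 + 44×142.9/49 ≈ 270.918 µg/m³ → 270.9 µg/m³ to 1 dp.

270.9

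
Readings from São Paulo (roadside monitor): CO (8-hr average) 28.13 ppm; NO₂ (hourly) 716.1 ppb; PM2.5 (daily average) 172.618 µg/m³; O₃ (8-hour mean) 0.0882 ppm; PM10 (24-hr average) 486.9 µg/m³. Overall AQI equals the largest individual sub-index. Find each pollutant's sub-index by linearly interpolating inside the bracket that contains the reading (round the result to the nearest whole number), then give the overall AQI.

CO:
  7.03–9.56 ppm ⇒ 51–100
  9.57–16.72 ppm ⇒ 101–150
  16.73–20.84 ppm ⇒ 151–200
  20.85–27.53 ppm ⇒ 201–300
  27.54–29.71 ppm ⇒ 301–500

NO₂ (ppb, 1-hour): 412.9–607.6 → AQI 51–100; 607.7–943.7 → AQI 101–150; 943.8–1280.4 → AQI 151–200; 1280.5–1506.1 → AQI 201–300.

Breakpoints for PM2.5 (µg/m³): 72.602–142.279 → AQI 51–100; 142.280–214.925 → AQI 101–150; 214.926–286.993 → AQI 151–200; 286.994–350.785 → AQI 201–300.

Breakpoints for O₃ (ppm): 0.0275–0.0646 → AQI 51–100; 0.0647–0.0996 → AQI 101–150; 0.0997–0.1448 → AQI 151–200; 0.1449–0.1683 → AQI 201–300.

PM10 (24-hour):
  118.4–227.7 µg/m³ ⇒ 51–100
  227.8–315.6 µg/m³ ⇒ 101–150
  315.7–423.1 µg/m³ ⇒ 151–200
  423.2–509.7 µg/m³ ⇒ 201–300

CO: 28.13 ∈ [27.54, 29.71] ↔ index [301, 500].
301 + (28.13−27.54)·(500−301)/(29.71−27.54) = 301 + 0.59·199/2.17 ≈ 355.11, so AQI = 355.
NO₂ 716.1: bracket 607.7–943.7 → index 101–150; slope 49/336.0, offset 108.4.
AQI = 101 + 49/336.0·108.4 ≈ 116.81 ⇒ 117.
PM2.5 172.618: bracket 142.280–214.925 → index 101–150; slope 49/72.645, offset 30.338.
AQI = 101 + 49/72.645·30.338 ≈ 121.46 ⇒ 121.
O₃: row 0.0647–0.0996 (AQI 101–150). (150−101)·(0.0882−0.0647)/(0.0996−0.0647) + 101 = 49·0.0235/0.0349 + 101 ≈ 133.99 → 134.
PM10 486.9: bracket 423.2–509.7 → index 201–300; slope 99/86.5, offset 63.7.
AQI = 201 + 99/86.5·63.7 ≈ 273.91 ⇒ 274.
Sub-indices: CO→355, NO₂→117, PM2.5→121, O₃→134, PM10→274. Overall AQI = max = 355; dominant pollutant is CO.

355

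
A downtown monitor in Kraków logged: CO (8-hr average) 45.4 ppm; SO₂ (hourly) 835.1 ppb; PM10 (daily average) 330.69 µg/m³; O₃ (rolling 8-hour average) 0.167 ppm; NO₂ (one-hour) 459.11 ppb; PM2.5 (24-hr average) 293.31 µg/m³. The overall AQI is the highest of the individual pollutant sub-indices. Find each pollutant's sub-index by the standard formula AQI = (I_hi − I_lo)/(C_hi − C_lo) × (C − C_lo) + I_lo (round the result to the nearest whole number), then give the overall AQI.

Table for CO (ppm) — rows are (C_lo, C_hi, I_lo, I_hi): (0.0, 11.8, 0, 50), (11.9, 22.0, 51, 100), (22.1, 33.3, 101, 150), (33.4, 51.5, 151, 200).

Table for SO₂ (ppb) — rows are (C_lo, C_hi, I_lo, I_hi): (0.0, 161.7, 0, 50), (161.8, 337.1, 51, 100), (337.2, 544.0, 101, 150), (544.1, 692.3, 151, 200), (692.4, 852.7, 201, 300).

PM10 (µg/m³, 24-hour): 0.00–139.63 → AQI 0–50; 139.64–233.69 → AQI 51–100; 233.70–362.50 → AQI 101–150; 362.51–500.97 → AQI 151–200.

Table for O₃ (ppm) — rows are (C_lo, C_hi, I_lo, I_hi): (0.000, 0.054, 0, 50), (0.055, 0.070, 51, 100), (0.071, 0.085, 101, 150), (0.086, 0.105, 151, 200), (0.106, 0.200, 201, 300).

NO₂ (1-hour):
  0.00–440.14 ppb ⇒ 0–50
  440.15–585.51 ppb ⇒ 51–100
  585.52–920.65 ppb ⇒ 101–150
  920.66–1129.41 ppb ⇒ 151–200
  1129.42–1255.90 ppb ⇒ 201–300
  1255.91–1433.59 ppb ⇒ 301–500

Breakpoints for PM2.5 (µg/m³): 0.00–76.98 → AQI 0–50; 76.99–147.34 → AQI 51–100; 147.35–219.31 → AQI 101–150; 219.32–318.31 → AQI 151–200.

CO: 45.4 ∈ [33.4, 51.5] ↔ index [151, 200].
151 + (45.4−33.4)·(200−151)/(51.5−33.4) = 151 + 12.0·49/18.1 ≈ 183.49, so AQI = 183.
SO₂: row 692.4–852.7 (AQI 201–300). (300−201)·(835.1−692.4)/(852.7−692.4) + 201 = 99·142.7/160.3 + 201 ≈ 289.13 → 289.
PM10 330.69: bracket 233.70–362.50 → index 101–150; slope 49/128.80, offset 96.99.
AQI = 101 + 49/128.80·96.99 ≈ 137.90 ⇒ 138.
O₃: 0.167 lies in 0.106–0.200, so I_lo=201, I_hi=300, C_lo=0.106, C_hi=0.200.
(300−201)/(0.200−0.106) × (0.167−0.106) + 201 = 99/0.094 × 0.061 + 201 ≈ 265.24 → 265.
NO₂: 459.11 ∈ [440.15, 585.51] ↔ index [51, 100].
51 + (459.11−440.15)·(100−51)/(585.51−440.15) = 51 + 18.96·49/145.36 ≈ 57.39, so AQI = 57.
PM2.5: 293.31 ∈ [219.32, 318.31] ↔ index [151, 200].
151 + (293.31−219.32)·(200−151)/(318.31−219.32) = 151 + 73.99·49/98.99 ≈ 187.63, so AQI = 188.
Sub-indices: CO→183, SO₂→289, PM10→138, O₃→265, NO₂→57, PM2.5→188. Overall AQI = max = 289; dominant pollutant is SO₂.

289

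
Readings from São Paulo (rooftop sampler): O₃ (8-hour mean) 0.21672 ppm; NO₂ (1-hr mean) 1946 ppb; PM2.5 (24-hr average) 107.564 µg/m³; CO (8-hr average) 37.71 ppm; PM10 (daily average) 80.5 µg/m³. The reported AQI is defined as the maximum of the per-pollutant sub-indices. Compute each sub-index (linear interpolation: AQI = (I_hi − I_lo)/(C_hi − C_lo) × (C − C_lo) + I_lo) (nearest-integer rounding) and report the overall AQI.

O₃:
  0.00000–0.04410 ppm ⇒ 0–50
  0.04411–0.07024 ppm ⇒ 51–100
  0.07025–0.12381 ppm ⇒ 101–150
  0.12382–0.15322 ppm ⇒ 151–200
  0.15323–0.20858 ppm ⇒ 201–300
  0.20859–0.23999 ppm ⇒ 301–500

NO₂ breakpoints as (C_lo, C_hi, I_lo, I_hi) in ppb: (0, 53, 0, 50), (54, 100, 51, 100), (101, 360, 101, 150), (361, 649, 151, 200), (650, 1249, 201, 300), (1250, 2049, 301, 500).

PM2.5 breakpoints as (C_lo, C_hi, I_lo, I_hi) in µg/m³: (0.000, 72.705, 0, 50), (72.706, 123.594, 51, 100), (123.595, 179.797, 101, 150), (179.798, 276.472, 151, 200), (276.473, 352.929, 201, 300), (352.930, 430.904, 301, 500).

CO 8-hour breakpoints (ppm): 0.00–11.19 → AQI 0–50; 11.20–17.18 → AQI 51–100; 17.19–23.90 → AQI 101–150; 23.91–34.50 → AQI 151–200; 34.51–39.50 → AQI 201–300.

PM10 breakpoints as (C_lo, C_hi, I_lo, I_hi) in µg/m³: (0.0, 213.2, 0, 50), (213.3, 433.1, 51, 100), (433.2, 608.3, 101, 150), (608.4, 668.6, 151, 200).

O₃: 0.21672 ∈ [0.20859, 0.23999] ↔ index [301, 500].
301 + (0.21672−0.20859)·(500−301)/(0.23999−0.20859) = 301 + 0.00813·199/0.03140 ≈ 352.52, so AQI = 353.
NO₂: row 1250–2049 (AQI 301–500). (500−301)·(1946−1250)/(2049−1250) + 301 = 199·696/799 + 301 ≈ 474.35 → 474.
PM2.5 107.564: bracket 72.706–123.594 → index 51–100; slope 49/50.888, offset 34.858.
AQI = 51 + 49/50.888·34.858 ≈ 84.56 ⇒ 85.
CO 37.71: bracket 34.51–39.50 → index 201–300; slope 99/4.99, offset 3.20.
AQI = 201 + 99/4.99·3.20 ≈ 264.49 ⇒ 264.
PM10: 80.5 ∈ [0.0, 213.2] ↔ index [0, 50].
0 + (80.5−0.0)·(50−0)/(213.2−0.0) = 0 + 80.5·50/213.2 ≈ 18.88, so AQI = 19.
Sub-indices: O₃→353, NO₂→474, PM2.5→85, CO→264, PM10→19. Overall AQI = max = 474; dominant pollutant is NO₂.
AQI 474: Hazardous.

474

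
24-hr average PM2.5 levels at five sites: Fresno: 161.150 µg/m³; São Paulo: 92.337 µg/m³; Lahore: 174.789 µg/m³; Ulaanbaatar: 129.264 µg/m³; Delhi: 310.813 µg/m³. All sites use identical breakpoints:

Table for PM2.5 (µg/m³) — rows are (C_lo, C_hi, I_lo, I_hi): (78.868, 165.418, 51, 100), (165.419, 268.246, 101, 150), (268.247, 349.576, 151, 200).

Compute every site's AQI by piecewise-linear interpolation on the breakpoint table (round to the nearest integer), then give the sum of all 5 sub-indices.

519

Fresno: 161.150 ∈ [78.868, 165.418] ↔ index [51, 100].
51 + (161.150−78.868)·(100−51)/(165.418−78.868) = 51 + 82.282·49/86.550 ≈ 97.58, so AQI = 98.
São Paulo: 92.337 lies in 78.868–165.418, so I_lo=51, I_hi=100, C_lo=78.868, C_hi=165.418.
(100−51)/(165.418−78.868) × (92.337−78.868) + 51 = 49/86.550 × 13.469 + 51 ≈ 58.63 → 59.
Lahore: 174.789 lies in 165.419–268.246, so I_lo=101, I_hi=150, C_lo=165.419, C_hi=268.246.
(150−101)/(268.246−165.419) × (174.789−165.419) + 101 = 49/102.827 × 9.370 + 101 ≈ 105.47 → 105.
Ulaanbaatar: 129.264 ∈ [78.868, 165.418] ↔ index [51, 100].
51 + (129.264−78.868)·(100−51)/(165.418−78.868) = 51 + 50.396·49/86.550 ≈ 79.53, so AQI = 80.
Delhi 310.813: bracket 268.247–349.576 → index 151–200; slope 49/81.329, offset 42.566.
AQI = 151 + 49/81.329·42.566 ≈ 176.65 ⇒ 177.
AQIs: Fresno=98, São Paulo=59, Lahore=105, Ulaanbaatar=80, Delhi=177. Sum = 98 + 59 + 105 + 80 + 177 = 519.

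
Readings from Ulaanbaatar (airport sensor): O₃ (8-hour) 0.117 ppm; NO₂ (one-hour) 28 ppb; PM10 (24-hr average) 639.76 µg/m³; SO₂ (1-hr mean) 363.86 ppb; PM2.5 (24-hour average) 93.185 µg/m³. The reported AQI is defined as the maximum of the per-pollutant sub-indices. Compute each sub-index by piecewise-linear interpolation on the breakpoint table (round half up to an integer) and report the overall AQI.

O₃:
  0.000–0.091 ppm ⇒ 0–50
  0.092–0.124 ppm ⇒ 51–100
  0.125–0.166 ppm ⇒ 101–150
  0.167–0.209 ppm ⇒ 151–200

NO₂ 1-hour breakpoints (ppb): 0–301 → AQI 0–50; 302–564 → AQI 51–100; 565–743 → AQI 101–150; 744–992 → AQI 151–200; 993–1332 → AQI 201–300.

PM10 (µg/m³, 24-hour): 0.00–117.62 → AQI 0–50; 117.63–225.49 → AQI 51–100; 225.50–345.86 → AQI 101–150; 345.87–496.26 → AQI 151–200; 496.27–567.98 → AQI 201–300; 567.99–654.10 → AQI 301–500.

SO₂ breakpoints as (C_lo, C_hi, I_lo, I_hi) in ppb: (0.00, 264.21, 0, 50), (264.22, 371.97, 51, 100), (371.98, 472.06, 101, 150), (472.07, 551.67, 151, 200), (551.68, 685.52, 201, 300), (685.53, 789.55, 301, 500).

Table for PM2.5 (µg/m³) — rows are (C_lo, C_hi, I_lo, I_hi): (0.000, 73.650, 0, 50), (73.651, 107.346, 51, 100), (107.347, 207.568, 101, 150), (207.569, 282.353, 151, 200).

467

O₃: row 0.092–0.124 (AQI 51–100). (100−51)·(0.117−0.092)/(0.124−0.092) + 51 = 49·0.025/0.032 + 51 ≈ 89.28 → 89.
NO₂ 28: bracket 0–301 → index 0–50; slope 50/301, offset 28.
AQI = 0 + 50/301·28 ≈ 4.65 ⇒ 5.
PM10: 639.76 lies in 567.99–654.10, so I_lo=301, I_hi=500, C_lo=567.99, C_hi=654.10.
(500−301)/(654.10−567.99) × (639.76−567.99) + 301 = 199/86.11 × 71.77 + 301 ≈ 466.86 → 467.
SO₂: 363.86 ∈ [264.22, 371.97] ↔ index [51, 100].
51 + (363.86−264.22)·(100−51)/(371.97−264.22) = 51 + 99.64·49/107.75 ≈ 96.31, so AQI = 96.
PM2.5: 93.185 lies in 73.651–107.346, so I_lo=51, I_hi=100, C_lo=73.651, C_hi=107.346.
(100−51)/(107.346−73.651) × (93.185−73.651) + 51 = 49/33.695 × 19.534 + 51 ≈ 79.41 → 79.
Sub-indices: O₃→89, NO₂→5, PM10→467, SO₂→96, PM2.5→79. Overall AQI = max = 467; dominant pollutant is PM10.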